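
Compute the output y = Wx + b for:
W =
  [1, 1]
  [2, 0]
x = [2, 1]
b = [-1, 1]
y = [2, 5]

Wx = [1×2 + 1×1, 2×2 + 0×1]
   = [3, 4]
y = Wx + b = [3 + -1, 4 + 1] = [2, 5]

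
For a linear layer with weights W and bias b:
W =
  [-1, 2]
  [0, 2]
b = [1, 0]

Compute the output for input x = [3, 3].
y = [4, 6]

Wx = [-1×3 + 2×3, 0×3 + 2×3]
   = [3, 6]
y = Wx + b = [3 + 1, 6 + 0] = [4, 6]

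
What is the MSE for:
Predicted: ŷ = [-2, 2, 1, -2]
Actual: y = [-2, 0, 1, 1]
MSE = 3.25

MSE = (1/4)((-2--2)² + (2-0)² + (1-1)² + (-2-1)²) = (1/4)(0 + 4 + 0 + 9) = 3.25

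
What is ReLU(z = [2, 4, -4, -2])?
h = [2, 4, 0, 0]

ReLU applied element-wise: max(0,2)=2, max(0,4)=4, max(0,-4)=0, max(0,-2)=0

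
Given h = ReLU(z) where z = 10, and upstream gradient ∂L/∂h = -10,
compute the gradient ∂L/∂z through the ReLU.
∂L/∂z = -10

h = ReLU(10) = 10
Since z > 0: ∂h/∂z = 1
∂L/∂z = ∂L/∂h · ∂h/∂z = -10 × 1 = -10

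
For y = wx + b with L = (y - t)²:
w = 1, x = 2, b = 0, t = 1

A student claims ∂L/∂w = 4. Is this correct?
Correct

y = (1)(2) + 0 = 2
∂L/∂y = 2(y - t) = 2(2 - 1) = 2
∂y/∂w = x = 2
∂L/∂w = 2 × 2 = 4

Claimed value: 4
Correct: The correct gradient is 4.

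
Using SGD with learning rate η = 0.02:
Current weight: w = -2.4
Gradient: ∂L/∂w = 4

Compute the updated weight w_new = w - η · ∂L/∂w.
w_new = -2.48

w_new = w - η·∂L/∂w = -2.4 - 0.02×(4) = -2.4 - (0.08) = -2.48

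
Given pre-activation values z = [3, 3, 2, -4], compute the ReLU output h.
h = [3, 3, 2, 0]

ReLU applied element-wise: max(0,3)=3, max(0,3)=3, max(0,2)=2, max(0,-4)=0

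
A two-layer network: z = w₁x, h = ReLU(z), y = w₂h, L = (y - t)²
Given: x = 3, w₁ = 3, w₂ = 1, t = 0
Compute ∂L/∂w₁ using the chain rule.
∂L/∂w₁ = 54

Forward pass:
z = w₁x = 3×3 = 9
h = ReLU(9) = 9
y = w₂h = 1×9 = 9

Backward pass:
∂L/∂y = 2(y - t) = 2(9 - 0) = 18
∂y/∂h = w₂ = 1
∂h/∂z = 1 (ReLU derivative)
∂z/∂w₁ = x = 3

∂L/∂w₁ = 18 × 1 × 1 × 3 = 54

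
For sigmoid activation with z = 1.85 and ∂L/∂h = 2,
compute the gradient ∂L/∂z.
∂L/∂z = 0.2348

σ(1.85) = 0.8641
σ'(1.85) = σ(1.85)(1 - σ(1.85)) = 0.8641 × 0.1359 = 0.1174
∂L/∂z = ∂L/∂h · σ'(z) = 2 × 0.1174 = 0.2348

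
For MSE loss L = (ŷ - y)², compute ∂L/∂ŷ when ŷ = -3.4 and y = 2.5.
∂L/∂ŷ = -11.8

∂L/∂ŷ = 2(ŷ - y) = 2(-3.4 - 2.5) = 2(-5.9) = -11.8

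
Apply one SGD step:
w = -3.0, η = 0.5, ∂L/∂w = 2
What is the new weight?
w_new = -4

w_new = w - η·∂L/∂w = -3.0 - 0.5×(2) = -3.0 - (1) = -4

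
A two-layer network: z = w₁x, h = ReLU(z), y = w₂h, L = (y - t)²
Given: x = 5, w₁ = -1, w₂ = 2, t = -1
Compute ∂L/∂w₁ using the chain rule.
∂L/∂w₁ = 0

Forward pass:
z = w₁x = -1×5 = -5
h = ReLU(-5) = 0
y = w₂h = 2×0 = 0

Backward pass:
∂L/∂y = 2(y - t) = 2(0 - -1) = 2
∂y/∂h = w₂ = 2
∂h/∂z = 0 (ReLU derivative)
∂z/∂w₁ = x = 5

∂L/∂w₁ = 2 × 2 × 0 × 5 = 0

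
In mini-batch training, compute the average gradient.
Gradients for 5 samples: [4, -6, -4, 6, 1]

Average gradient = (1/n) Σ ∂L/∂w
Average gradient = 0.2

Average = (1/5)(4 + -6 + -4 + 6 + 1) = 1/5 = 0.2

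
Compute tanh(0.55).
0.5005

tanh(0.55) = (e^(0.55) - e^(-0.55))/(e^(0.55) + e^(-0.55)) = 0.5005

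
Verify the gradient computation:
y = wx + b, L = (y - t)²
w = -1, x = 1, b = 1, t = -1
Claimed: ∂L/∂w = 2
Correct

y = (-1)(1) + 1 = 0
∂L/∂y = 2(y - t) = 2(0 - -1) = 2
∂y/∂w = x = 1
∂L/∂w = 2 × 1 = 2

Claimed value: 2
Correct: The correct gradient is 2.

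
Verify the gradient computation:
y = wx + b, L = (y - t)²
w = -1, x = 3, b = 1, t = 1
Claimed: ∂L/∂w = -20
Incorrect

y = (-1)(3) + 1 = -2
∂L/∂y = 2(y - t) = 2(-2 - 1) = -6
∂y/∂w = x = 3
∂L/∂w = -6 × 3 = -18

Claimed value: -20
Incorrect: The correct gradient is -18.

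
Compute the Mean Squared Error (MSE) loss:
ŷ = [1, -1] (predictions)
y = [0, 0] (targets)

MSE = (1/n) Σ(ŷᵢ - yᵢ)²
MSE = 1

MSE = (1/2)((1-0)² + (-1-0)²) = (1/2)(1 + 1) = 1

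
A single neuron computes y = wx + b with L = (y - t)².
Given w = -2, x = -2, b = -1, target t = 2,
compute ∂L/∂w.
∂L/∂w = -4

y = wx + b = (-2)(-2) + -1 = 3
∂L/∂y = 2(y - t) = 2(3 - 2) = 2
∂y/∂w = x = -2
∂L/∂w = ∂L/∂y · ∂y/∂w = 2 × -2 = -4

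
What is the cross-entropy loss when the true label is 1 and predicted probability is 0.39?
L = 0.9416

L = -1·log(0.39) - 0·log(0.61) = -log(0.39) = 0.9416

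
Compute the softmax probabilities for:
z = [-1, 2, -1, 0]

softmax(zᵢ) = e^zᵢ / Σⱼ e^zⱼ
p = [0.0403, 0.8098, 0.0403, 0.1096]

exp(z) = [0.3679, 7.389, 0.3679, 1]
Sum = 9.125
p = [0.0403, 0.8098, 0.0403, 0.1096]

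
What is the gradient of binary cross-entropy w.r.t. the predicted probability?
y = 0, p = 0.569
∂L/∂p = 2.32

∂L/∂p = -y/p + (1-y)/(1-p) = 0 + 1/0.431 = 2.32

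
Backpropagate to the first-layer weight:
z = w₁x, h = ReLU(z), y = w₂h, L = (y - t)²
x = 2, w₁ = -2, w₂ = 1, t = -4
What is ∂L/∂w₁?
∂L/∂w₁ = 0

Forward pass:
z = w₁x = -2×2 = -4
h = ReLU(-4) = 0
y = w₂h = 1×0 = 0

Backward pass:
∂L/∂y = 2(y - t) = 2(0 - -4) = 8
∂y/∂h = w₂ = 1
∂h/∂z = 0 (ReLU derivative)
∂z/∂w₁ = x = 2

∂L/∂w₁ = 8 × 1 × 0 × 2 = 0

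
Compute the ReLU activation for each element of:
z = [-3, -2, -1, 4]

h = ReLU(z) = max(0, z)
h = [0, 0, 0, 4]

ReLU applied element-wise: max(0,-3)=0, max(0,-2)=0, max(0,-1)=0, max(0,4)=4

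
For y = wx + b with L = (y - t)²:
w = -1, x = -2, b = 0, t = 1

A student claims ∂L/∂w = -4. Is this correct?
Correct

y = (-1)(-2) + 0 = 2
∂L/∂y = 2(y - t) = 2(2 - 1) = 2
∂y/∂w = x = -2
∂L/∂w = 2 × -2 = -4

Claimed value: -4
Correct: The correct gradient is -4.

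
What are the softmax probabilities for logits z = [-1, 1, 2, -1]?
p = [0.0339, 0.2507, 0.6815, 0.0339]

exp(z) = [0.3679, 2.718, 7.389, 0.3679]
Sum = 10.84
p = [0.0339, 0.2507, 0.6815, 0.0339]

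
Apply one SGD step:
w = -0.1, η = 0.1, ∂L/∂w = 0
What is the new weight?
w_new = -0.1

w_new = w - η·∂L/∂w = -0.1 - 0.1×(0) = -0.1 - (0) = -0.1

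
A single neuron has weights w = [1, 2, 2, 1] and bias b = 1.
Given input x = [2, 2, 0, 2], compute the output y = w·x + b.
y = 9

y = (1)(2) + (2)(2) + (2)(0) + (1)(2) + 1 = 9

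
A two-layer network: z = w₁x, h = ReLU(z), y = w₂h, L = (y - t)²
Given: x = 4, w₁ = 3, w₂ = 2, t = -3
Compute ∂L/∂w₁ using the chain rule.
∂L/∂w₁ = 432

Forward pass:
z = w₁x = 3×4 = 12
h = ReLU(12) = 12
y = w₂h = 2×12 = 24

Backward pass:
∂L/∂y = 2(y - t) = 2(24 - -3) = 54
∂y/∂h = w₂ = 2
∂h/∂z = 1 (ReLU derivative)
∂z/∂w₁ = x = 4

∂L/∂w₁ = 54 × 2 × 1 × 4 = 432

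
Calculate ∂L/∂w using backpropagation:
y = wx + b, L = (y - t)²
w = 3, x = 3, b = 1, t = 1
∂L/∂w = 54

y = wx + b = (3)(3) + 1 = 10
∂L/∂y = 2(y - t) = 2(10 - 1) = 18
∂y/∂w = x = 3
∂L/∂w = ∂L/∂y · ∂y/∂w = 18 × 3 = 54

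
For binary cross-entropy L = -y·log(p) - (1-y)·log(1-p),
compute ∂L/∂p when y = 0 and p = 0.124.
∂L/∂p = 1.142

∂L/∂p = -y/p + (1-y)/(1-p) = 0 + 1/0.876 = 1.142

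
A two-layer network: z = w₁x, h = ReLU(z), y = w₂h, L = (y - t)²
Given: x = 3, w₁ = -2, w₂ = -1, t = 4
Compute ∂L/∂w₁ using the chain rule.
∂L/∂w₁ = 0

Forward pass:
z = w₁x = -2×3 = -6
h = ReLU(-6) = 0
y = w₂h = -1×0 = 0

Backward pass:
∂L/∂y = 2(y - t) = 2(0 - 4) = -8
∂y/∂h = w₂ = -1
∂h/∂z = 0 (ReLU derivative)
∂z/∂w₁ = x = 3

∂L/∂w₁ = -8 × -1 × 0 × 3 = 0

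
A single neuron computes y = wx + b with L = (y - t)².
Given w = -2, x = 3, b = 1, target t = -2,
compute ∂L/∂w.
∂L/∂w = -18

y = wx + b = (-2)(3) + 1 = -5
∂L/∂y = 2(y - t) = 2(-5 - -2) = -6
∂y/∂w = x = 3
∂L/∂w = ∂L/∂y · ∂y/∂w = -6 × 3 = -18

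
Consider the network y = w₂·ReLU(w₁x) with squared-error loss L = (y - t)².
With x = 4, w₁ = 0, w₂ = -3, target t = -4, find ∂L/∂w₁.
∂L/∂w₁ = 0

Forward pass:
z = w₁x = 0×4 = 0
h = ReLU(0) = 0
y = w₂h = -3×0 = 0

Backward pass:
∂L/∂y = 2(y - t) = 2(0 - -4) = 8
∂y/∂h = w₂ = -3
∂h/∂z = 0 (ReLU derivative)
∂z/∂w₁ = x = 4

∂L/∂w₁ = 8 × -3 × 0 × 4 = 0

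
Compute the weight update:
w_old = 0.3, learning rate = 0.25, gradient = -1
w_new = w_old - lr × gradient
w_new = 0.55

w_new = w - η·∂L/∂w = 0.3 - 0.25×(-1) = 0.3 - (-0.25) = 0.55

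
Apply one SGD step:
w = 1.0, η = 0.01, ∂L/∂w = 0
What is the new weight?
w_new = 1

w_new = w - η·∂L/∂w = 1.0 - 0.01×(0) = 1.0 - (0) = 1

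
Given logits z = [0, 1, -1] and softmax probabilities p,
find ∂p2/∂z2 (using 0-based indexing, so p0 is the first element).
∂p2/∂z2 = 0.08193

p = softmax(z) = [0.2447, 0.6652, 0.09003]
p2 = 0.09003

∂p2/∂z2 = p2(1 - p2) = 0.09003 × (1 - 0.09003) = 0.08193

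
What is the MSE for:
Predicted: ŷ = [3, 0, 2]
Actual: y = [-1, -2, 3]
MSE = 7

MSE = (1/3)((3--1)² + (0--2)² + (2-3)²) = (1/3)(16 + 4 + 1) = 7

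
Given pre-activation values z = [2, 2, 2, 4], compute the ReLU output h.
h = [2, 2, 2, 4]

ReLU applied element-wise: max(0,2)=2, max(0,2)=2, max(0,2)=2, max(0,4)=4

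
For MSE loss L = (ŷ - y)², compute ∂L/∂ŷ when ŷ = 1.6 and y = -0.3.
∂L/∂ŷ = 3.8

∂L/∂ŷ = 2(ŷ - y) = 2(1.6 - -0.3) = 2(1.9) = 3.8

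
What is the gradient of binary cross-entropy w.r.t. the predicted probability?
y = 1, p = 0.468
∂L/∂p = -2.137

∂L/∂p = -y/p + (1-y)/(1-p) = -1/0.468 + 0 = -2.137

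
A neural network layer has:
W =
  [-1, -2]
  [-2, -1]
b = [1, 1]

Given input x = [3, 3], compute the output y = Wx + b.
y = [-8, -8]

Wx = [-1×3 + -2×3, -2×3 + -1×3]
   = [-9, -9]
y = Wx + b = [-9 + 1, -9 + 1] = [-8, -8]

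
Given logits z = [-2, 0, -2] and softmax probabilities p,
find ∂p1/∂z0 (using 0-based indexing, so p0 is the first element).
∂p1/∂z0 = -0.08382

p = softmax(z) = [0.1065, 0.787, 0.1065]
p1 = 0.787, p0 = 0.1065

∂p1/∂z0 = -p1 × p0 = -0.787 × 0.1065 = -0.08382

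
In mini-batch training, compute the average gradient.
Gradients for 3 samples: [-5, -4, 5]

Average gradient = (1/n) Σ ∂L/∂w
Average gradient = -1.333

Average = (1/3)(-5 + -4 + 5) = -4/3 = -1.333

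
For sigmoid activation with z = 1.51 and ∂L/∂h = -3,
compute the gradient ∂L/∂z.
∂L/∂z = -0.4446

σ(1.51) = 0.8191
σ'(1.51) = σ(1.51)(1 - σ(1.51)) = 0.8191 × 0.1809 = 0.1482
∂L/∂z = ∂L/∂h · σ'(z) = -3 × 0.1482 = -0.4446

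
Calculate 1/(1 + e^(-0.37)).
0.5915

sigmoid(0.37) = 1/(1 + e^(-0.37)) = 1/(1 + 0.6907) = 0.5915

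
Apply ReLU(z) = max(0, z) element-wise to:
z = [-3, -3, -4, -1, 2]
h = [0, 0, 0, 0, 2]

ReLU applied element-wise: max(0,-3)=0, max(0,-3)=0, max(0,-4)=0, max(0,-1)=0, max(0,2)=2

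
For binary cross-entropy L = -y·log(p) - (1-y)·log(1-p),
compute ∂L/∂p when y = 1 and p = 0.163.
∂L/∂p = -6.135

∂L/∂p = -y/p + (1-y)/(1-p) = -1/0.163 + 0 = -6.135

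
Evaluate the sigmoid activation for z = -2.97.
0.0488

sigmoid(-2.97) = 1/(1 + e^(2.97)) = 1/(1 + 19.49) = 0.0488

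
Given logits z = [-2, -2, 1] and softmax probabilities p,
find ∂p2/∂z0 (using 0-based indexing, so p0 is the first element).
∂p2/∂z0 = -0.04118

p = softmax(z) = [0.04528, 0.04528, 0.9094]
p2 = 0.9094, p0 = 0.04528

∂p2/∂z0 = -p2 × p0 = -0.9094 × 0.04528 = -0.04118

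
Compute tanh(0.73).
0.6231

tanh(0.73) = (e^(0.73) - e^(-0.73))/(e^(0.73) + e^(-0.73)) = 0.6231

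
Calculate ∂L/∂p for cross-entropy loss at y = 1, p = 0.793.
∂L/∂p = -1.261

∂L/∂p = -y/p + (1-y)/(1-p) = -1/0.793 + 0 = -1.261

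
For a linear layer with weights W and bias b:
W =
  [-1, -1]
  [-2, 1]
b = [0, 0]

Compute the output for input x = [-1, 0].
y = [1, 2]

Wx = [-1×-1 + -1×0, -2×-1 + 1×0]
   = [1, 2]
y = Wx + b = [1 + 0, 2 + 0] = [1, 2]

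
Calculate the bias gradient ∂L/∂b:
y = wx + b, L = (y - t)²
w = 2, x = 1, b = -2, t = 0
∂L/∂b = 0

y = wx + b = (2)(1) + -2 = 0
∂L/∂y = 2(y - t) = 2(0 - 0) = 0
∂y/∂b = 1
∂L/∂b = ∂L/∂y · ∂y/∂b = 0 × 1 = 0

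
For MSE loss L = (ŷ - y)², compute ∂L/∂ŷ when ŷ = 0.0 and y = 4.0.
∂L/∂ŷ = -8.0

∂L/∂ŷ = 2(ŷ - y) = 2(0.0 - 4.0) = 2(-4.0) = -8.0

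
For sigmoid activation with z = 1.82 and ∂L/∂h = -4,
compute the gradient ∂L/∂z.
∂L/∂z = -0.48

σ(1.82) = 0.8606
σ'(1.82) = σ(1.82)(1 - σ(1.82)) = 0.8606 × 0.1394 = 0.12
∂L/∂z = ∂L/∂h · σ'(z) = -4 × 0.12 = -0.48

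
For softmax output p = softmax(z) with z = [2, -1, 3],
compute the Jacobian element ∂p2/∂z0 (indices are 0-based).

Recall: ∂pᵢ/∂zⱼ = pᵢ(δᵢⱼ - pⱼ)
∂p2/∂z0 = -0.1915

p = softmax(z) = [0.2654, 0.01321, 0.7214]
p2 = 0.7214, p0 = 0.2654

∂p2/∂z0 = -p2 × p0 = -0.7214 × 0.2654 = -0.1915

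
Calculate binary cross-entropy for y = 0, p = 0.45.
L = 0.5978

L = -0·log(0.45) - 1·log(0.55) = -log(0.55) = 0.5978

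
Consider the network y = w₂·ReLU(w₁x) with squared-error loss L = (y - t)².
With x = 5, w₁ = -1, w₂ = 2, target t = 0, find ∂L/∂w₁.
∂L/∂w₁ = 0

Forward pass:
z = w₁x = -1×5 = -5
h = ReLU(-5) = 0
y = w₂h = 2×0 = 0

Backward pass:
∂L/∂y = 2(y - t) = 2(0 - 0) = 0
∂y/∂h = w₂ = 2
∂h/∂z = 0 (ReLU derivative)
∂z/∂w₁ = x = 5

∂L/∂w₁ = 0 × 2 × 0 × 5 = 0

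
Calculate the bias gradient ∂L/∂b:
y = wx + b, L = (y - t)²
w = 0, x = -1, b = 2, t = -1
∂L/∂b = 6

y = wx + b = (0)(-1) + 2 = 2
∂L/∂y = 2(y - t) = 2(2 - -1) = 6
∂y/∂b = 1
∂L/∂b = ∂L/∂y · ∂y/∂b = 6 × 1 = 6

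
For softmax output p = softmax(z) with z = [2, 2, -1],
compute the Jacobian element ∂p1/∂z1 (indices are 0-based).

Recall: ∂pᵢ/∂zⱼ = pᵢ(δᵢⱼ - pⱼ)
∂p1/∂z1 = 0.2499

p = softmax(z) = [0.4879, 0.4879, 0.02429]
p1 = 0.4879

∂p1/∂z1 = p1(1 - p1) = 0.4879 × (1 - 0.4879) = 0.2499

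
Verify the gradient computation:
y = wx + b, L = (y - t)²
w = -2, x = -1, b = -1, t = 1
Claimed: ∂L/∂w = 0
Correct

y = (-2)(-1) + -1 = 1
∂L/∂y = 2(y - t) = 2(1 - 1) = 0
∂y/∂w = x = -1
∂L/∂w = 0 × -1 = 0

Claimed value: 0
Correct: The correct gradient is 0.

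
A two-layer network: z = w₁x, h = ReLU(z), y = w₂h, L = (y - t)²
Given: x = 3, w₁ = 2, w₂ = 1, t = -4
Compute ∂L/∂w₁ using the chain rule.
∂L/∂w₁ = 60

Forward pass:
z = w₁x = 2×3 = 6
h = ReLU(6) = 6
y = w₂h = 1×6 = 6

Backward pass:
∂L/∂y = 2(y - t) = 2(6 - -4) = 20
∂y/∂h = w₂ = 1
∂h/∂z = 1 (ReLU derivative)
∂z/∂w₁ = x = 3

∂L/∂w₁ = 20 × 1 × 1 × 3 = 60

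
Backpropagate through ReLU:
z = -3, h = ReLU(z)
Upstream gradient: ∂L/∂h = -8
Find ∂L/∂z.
∂L/∂z = 0

h = ReLU(-3) = 0
Since z < 0: ∂h/∂z = 0
∂L/∂z = ∂L/∂h · ∂h/∂z = -8 × 0 = 0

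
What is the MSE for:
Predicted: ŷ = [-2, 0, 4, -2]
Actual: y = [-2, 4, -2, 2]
MSE = 17

MSE = (1/4)((-2--2)² + (0-4)² + (4--2)² + (-2-2)²) = (1/4)(0 + 16 + 36 + 16) = 17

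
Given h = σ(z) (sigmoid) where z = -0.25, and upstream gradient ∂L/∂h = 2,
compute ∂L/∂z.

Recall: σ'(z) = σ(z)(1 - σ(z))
∂L/∂z = 0.4923

σ(-0.25) = 0.4378
σ'(-0.25) = σ(-0.25)(1 - σ(-0.25)) = 0.4378 × 0.5622 = 0.2461
∂L/∂z = ∂L/∂h · σ'(z) = 2 × 0.2461 = 0.4923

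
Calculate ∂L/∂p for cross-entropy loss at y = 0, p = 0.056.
∂L/∂p = 1.059

∂L/∂p = -y/p + (1-y)/(1-p) = 0 + 1/0.944 = 1.059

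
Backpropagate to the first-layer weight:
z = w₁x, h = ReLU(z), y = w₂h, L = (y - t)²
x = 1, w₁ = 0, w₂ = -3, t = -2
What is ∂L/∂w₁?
∂L/∂w₁ = 0

Forward pass:
z = w₁x = 0×1 = 0
h = ReLU(0) = 0
y = w₂h = -3×0 = 0

Backward pass:
∂L/∂y = 2(y - t) = 2(0 - -2) = 4
∂y/∂h = w₂ = -3
∂h/∂z = 0 (ReLU derivative)
∂z/∂w₁ = x = 1

∂L/∂w₁ = 4 × -3 × 0 × 1 = 0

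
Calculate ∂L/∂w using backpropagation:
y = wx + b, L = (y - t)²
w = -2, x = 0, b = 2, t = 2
∂L/∂w = 0

y = wx + b = (-2)(0) + 2 = 2
∂L/∂y = 2(y - t) = 2(2 - 2) = 0
∂y/∂w = x = 0
∂L/∂w = ∂L/∂y · ∂y/∂w = 0 × 0 = 0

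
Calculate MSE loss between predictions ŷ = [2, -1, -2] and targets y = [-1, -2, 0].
MSE = 4.667

MSE = (1/3)((2--1)² + (-1--2)² + (-2-0)²) = (1/3)(9 + 1 + 4) = 4.667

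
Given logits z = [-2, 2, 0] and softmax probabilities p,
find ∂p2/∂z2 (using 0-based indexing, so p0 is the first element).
∂p2/∂z2 = 0.1035

p = softmax(z) = [0.01588, 0.8668, 0.1173]
p2 = 0.1173

∂p2/∂z2 = p2(1 - p2) = 0.1173 × (1 - 0.1173) = 0.1035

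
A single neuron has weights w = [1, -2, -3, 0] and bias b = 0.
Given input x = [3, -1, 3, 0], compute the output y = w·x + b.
y = -4

y = (1)(3) + (-2)(-1) + (-3)(3) + (0)(0) + 0 = -4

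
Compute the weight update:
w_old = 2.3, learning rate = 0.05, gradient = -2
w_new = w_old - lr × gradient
w_new = 2.4

w_new = w - η·∂L/∂w = 2.3 - 0.05×(-2) = 2.3 - (-0.1) = 2.4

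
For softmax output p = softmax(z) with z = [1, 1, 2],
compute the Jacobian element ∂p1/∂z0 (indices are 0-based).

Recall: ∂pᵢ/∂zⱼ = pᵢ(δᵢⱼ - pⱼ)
∂p1/∂z0 = -0.04492

p = softmax(z) = [0.2119, 0.2119, 0.5761]
p1 = 0.2119, p0 = 0.2119

∂p1/∂z0 = -p1 × p0 = -0.2119 × 0.2119 = -0.04492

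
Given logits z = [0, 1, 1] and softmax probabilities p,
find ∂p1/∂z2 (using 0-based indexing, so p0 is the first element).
∂p1/∂z2 = -0.1784

p = softmax(z) = [0.1554, 0.4223, 0.4223]
p1 = 0.4223, p2 = 0.4223

∂p1/∂z2 = -p1 × p2 = -0.4223 × 0.4223 = -0.1784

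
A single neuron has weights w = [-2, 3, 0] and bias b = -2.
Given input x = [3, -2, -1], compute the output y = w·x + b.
y = -14

y = (-2)(3) + (3)(-2) + (0)(-1) + -2 = -14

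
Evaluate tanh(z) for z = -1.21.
-0.8367

tanh(-1.21) = (e^(-1.21) - e^(1.21))/(e^(-1.21) + e^(1.21)) = -0.8367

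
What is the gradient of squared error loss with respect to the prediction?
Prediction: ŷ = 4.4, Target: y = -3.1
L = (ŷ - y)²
∂L/∂ŷ = 15.0

∂L/∂ŷ = 2(ŷ - y) = 2(4.4 - -3.1) = 2(7.5) = 15.0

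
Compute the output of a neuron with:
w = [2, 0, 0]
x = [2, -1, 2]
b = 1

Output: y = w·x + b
y = 5

y = (2)(2) + (0)(-1) + (0)(2) + 1 = 5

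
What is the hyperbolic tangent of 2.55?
0.9879

tanh(2.55) = (e^(2.55) - e^(-2.55))/(e^(2.55) + e^(-2.55)) = 0.9879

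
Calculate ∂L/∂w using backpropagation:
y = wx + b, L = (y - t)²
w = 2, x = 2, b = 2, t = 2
∂L/∂w = 16

y = wx + b = (2)(2) + 2 = 6
∂L/∂y = 2(y - t) = 2(6 - 2) = 8
∂y/∂w = x = 2
∂L/∂w = ∂L/∂y · ∂y/∂w = 8 × 2 = 16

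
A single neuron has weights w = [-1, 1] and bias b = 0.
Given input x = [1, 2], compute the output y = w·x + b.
y = 1

y = (-1)(1) + (1)(2) + 0 = 1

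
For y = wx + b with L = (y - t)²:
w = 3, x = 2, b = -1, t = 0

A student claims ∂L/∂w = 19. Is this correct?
Incorrect

y = (3)(2) + -1 = 5
∂L/∂y = 2(y - t) = 2(5 - 0) = 10
∂y/∂w = x = 2
∂L/∂w = 10 × 2 = 20

Claimed value: 19
Incorrect: The correct gradient is 20.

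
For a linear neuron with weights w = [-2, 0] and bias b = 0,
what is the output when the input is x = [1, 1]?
y = -2

y = (-2)(1) + (0)(1) + 0 = -2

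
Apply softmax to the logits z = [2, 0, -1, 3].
p = [0.2562, 0.0347, 0.0128, 0.6964]

exp(z) = [7.389, 1, 0.3679, 20.09]
Sum = 28.84
p = [0.2562, 0.0347, 0.0128, 0.6964]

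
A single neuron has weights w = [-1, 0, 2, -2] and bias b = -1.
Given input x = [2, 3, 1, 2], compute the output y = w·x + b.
y = -5

y = (-1)(2) + (0)(3) + (2)(1) + (-2)(2) + -1 = -5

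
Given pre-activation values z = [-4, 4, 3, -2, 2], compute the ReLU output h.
h = [0, 4, 3, 0, 2]

ReLU applied element-wise: max(0,-4)=0, max(0,4)=4, max(0,3)=3, max(0,-2)=0, max(0,2)=2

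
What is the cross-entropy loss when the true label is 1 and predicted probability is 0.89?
L = 0.1165

L = -1·log(0.89) - 0·log(0.11) = -log(0.89) = 0.1165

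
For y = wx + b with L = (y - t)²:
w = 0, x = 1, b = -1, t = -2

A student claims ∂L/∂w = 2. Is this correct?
Correct

y = (0)(1) + -1 = -1
∂L/∂y = 2(y - t) = 2(-1 - -2) = 2
∂y/∂w = x = 1
∂L/∂w = 2 × 1 = 2

Claimed value: 2
Correct: The correct gradient is 2.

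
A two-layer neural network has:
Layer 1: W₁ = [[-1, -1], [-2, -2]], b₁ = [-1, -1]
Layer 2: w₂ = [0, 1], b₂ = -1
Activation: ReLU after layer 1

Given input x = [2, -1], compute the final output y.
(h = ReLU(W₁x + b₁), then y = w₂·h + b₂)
y = -1

Layer 1 pre-activation: z₁ = [-2, -3]
After ReLU: h = [0, 0]
Layer 2 output: y = 0×0 + 1×0 + -1 = -1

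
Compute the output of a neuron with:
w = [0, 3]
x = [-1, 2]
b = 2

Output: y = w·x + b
y = 8

y = (0)(-1) + (3)(2) + 2 = 8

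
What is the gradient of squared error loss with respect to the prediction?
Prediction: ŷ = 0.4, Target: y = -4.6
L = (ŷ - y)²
∂L/∂ŷ = 10.0

∂L/∂ŷ = 2(ŷ - y) = 2(0.4 - -4.6) = 2(5.0) = 10.0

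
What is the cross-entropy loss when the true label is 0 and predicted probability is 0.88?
L = 2.12

L = -0·log(0.88) - 1·log(0.12) = -log(0.12) = 2.12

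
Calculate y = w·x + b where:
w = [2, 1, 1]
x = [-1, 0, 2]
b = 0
y = 0

y = (2)(-1) + (1)(0) + (1)(2) + 0 = 0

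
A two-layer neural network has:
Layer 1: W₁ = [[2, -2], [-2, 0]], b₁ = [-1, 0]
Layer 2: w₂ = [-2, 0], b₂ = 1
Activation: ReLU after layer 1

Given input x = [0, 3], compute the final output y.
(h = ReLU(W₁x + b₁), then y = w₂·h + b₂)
y = 1

Layer 1 pre-activation: z₁ = [-7, 0]
After ReLU: h = [0, 0]
Layer 2 output: y = -2×0 + 0×0 + 1 = 1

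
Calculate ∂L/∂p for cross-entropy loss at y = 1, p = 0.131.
∂L/∂p = -7.634

∂L/∂p = -y/p + (1-y)/(1-p) = -1/0.131 + 0 = -7.634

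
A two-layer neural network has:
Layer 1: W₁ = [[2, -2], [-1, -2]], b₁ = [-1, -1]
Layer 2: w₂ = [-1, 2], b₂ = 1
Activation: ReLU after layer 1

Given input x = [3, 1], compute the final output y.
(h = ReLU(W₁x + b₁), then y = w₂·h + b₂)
y = -2

Layer 1 pre-activation: z₁ = [3, -6]
After ReLU: h = [3, 0]
Layer 2 output: y = -1×3 + 2×0 + 1 = -2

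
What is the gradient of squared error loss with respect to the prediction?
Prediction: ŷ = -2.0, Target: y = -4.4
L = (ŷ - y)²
∂L/∂ŷ = 4.8

∂L/∂ŷ = 2(ŷ - y) = 2(-2.0 - -4.4) = 2(2.4) = 4.8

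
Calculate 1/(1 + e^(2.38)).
0.08471

sigmoid(-2.38) = 1/(1 + e^(2.38)) = 1/(1 + 10.8) = 0.08471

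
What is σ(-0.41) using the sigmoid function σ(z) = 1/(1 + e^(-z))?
0.3989

sigmoid(-0.41) = 1/(1 + e^(0.41)) = 1/(1 + 1.507) = 0.3989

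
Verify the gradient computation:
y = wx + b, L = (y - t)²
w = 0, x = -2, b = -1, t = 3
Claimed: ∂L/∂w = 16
Correct

y = (0)(-2) + -1 = -1
∂L/∂y = 2(y - t) = 2(-1 - 3) = -8
∂y/∂w = x = -2
∂L/∂w = -8 × -2 = 16

Claimed value: 16
Correct: The correct gradient is 16.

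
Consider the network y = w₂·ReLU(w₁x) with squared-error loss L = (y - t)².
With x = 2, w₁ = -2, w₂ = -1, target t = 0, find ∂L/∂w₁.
∂L/∂w₁ = 0

Forward pass:
z = w₁x = -2×2 = -4
h = ReLU(-4) = 0
y = w₂h = -1×0 = 0

Backward pass:
∂L/∂y = 2(y - t) = 2(0 - 0) = 0
∂y/∂h = w₂ = -1
∂h/∂z = 0 (ReLU derivative)
∂z/∂w₁ = x = 2

∂L/∂w₁ = 0 × -1 × 0 × 2 = 0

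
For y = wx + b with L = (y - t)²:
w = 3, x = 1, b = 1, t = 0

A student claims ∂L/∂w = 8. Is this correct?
Correct

y = (3)(1) + 1 = 4
∂L/∂y = 2(y - t) = 2(4 - 0) = 8
∂y/∂w = x = 1
∂L/∂w = 8 × 1 = 8

Claimed value: 8
Correct: The correct gradient is 8.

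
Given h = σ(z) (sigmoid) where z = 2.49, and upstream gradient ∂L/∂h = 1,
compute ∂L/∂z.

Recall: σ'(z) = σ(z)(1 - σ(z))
∂L/∂z = 0.0707

σ(2.49) = 0.9234
σ'(2.49) = σ(2.49)(1 - σ(2.49)) = 0.9234 × 0.07656 = 0.0707
∂L/∂z = ∂L/∂h · σ'(z) = 1 × 0.0707 = 0.0707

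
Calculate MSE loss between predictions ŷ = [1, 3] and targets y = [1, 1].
MSE = 2

MSE = (1/2)((1-1)² + (3-1)²) = (1/2)(0 + 4) = 2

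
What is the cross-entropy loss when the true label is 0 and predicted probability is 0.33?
L = 0.4005

L = -0·log(0.33) - 1·log(0.67) = -log(0.67) = 0.4005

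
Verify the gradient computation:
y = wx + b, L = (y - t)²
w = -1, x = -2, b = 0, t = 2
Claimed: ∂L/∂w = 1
Incorrect

y = (-1)(-2) + 0 = 2
∂L/∂y = 2(y - t) = 2(2 - 2) = 0
∂y/∂w = x = -2
∂L/∂w = 0 × -2 = 0

Claimed value: 1
Incorrect: The correct gradient is 0.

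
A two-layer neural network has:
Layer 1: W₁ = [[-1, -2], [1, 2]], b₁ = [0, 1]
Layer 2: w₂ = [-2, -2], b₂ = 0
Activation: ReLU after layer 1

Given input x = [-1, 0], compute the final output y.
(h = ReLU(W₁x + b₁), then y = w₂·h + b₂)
y = -2

Layer 1 pre-activation: z₁ = [1, 0]
After ReLU: h = [1, 0]
Layer 2 output: y = -2×1 + -2×0 + 0 = -2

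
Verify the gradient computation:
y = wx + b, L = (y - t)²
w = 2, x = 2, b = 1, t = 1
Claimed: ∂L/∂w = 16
Correct

y = (2)(2) + 1 = 5
∂L/∂y = 2(y - t) = 2(5 - 1) = 8
∂y/∂w = x = 2
∂L/∂w = 8 × 2 = 16

Claimed value: 16
Correct: The correct gradient is 16.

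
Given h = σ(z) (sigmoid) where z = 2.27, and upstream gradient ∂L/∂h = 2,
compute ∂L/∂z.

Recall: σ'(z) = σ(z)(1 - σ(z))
∂L/∂z = 0.1697

σ(2.27) = 0.9064
σ'(2.27) = σ(2.27)(1 - σ(2.27)) = 0.9064 × 0.09364 = 0.08487
∂L/∂z = ∂L/∂h · σ'(z) = 2 × 0.08487 = 0.1697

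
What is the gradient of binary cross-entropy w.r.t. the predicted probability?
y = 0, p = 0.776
∂L/∂p = 4.464

∂L/∂p = -y/p + (1-y)/(1-p) = 0 + 1/0.224 = 4.464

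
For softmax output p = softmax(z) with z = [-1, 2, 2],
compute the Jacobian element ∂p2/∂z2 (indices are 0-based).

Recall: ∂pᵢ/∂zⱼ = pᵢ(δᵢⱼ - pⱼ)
∂p2/∂z2 = 0.2499

p = softmax(z) = [0.02429, 0.4879, 0.4879]
p2 = 0.4879

∂p2/∂z2 = p2(1 - p2) = 0.4879 × (1 - 0.4879) = 0.2499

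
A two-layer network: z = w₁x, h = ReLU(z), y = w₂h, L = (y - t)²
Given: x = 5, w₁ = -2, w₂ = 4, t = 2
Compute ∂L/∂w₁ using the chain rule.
∂L/∂w₁ = 0

Forward pass:
z = w₁x = -2×5 = -10
h = ReLU(-10) = 0
y = w₂h = 4×0 = 0

Backward pass:
∂L/∂y = 2(y - t) = 2(0 - 2) = -4
∂y/∂h = w₂ = 4
∂h/∂z = 0 (ReLU derivative)
∂z/∂w₁ = x = 5

∂L/∂w₁ = -4 × 4 × 0 × 5 = 0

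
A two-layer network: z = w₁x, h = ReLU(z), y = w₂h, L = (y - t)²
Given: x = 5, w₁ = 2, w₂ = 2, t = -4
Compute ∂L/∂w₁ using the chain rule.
∂L/∂w₁ = 480

Forward pass:
z = w₁x = 2×5 = 10
h = ReLU(10) = 10
y = w₂h = 2×10 = 20

Backward pass:
∂L/∂y = 2(y - t) = 2(20 - -4) = 48
∂y/∂h = w₂ = 2
∂h/∂z = 1 (ReLU derivative)
∂z/∂w₁ = x = 5

∂L/∂w₁ = 48 × 2 × 1 × 5 = 480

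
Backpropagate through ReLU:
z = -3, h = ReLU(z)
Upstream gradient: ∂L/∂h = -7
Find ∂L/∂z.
∂L/∂z = 0

h = ReLU(-3) = 0
Since z < 0: ∂h/∂z = 0
∂L/∂z = ∂L/∂h · ∂h/∂z = -7 × 0 = 0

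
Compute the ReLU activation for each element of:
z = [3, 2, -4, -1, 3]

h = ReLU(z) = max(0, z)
h = [3, 2, 0, 0, 3]

ReLU applied element-wise: max(0,3)=3, max(0,2)=2, max(0,-4)=0, max(0,-1)=0, max(0,3)=3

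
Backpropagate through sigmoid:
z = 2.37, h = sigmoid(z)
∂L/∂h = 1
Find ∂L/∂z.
∂L/∂z = 0.07818

σ(2.37) = 0.9145
σ'(2.37) = σ(2.37)(1 - σ(2.37)) = 0.9145 × 0.08549 = 0.07818
∂L/∂z = ∂L/∂h · σ'(z) = 1 × 0.07818 = 0.07818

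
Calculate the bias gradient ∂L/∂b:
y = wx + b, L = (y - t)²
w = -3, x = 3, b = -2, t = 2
∂L/∂b = -26

y = wx + b = (-3)(3) + -2 = -11
∂L/∂y = 2(y - t) = 2(-11 - 2) = -26
∂y/∂b = 1
∂L/∂b = ∂L/∂y · ∂y/∂b = -26 × 1 = -26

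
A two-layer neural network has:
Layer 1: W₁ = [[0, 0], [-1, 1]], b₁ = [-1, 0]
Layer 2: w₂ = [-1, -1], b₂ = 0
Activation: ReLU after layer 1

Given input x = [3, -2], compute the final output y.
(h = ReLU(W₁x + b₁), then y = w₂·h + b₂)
y = 0

Layer 1 pre-activation: z₁ = [-1, -5]
After ReLU: h = [0, 0]
Layer 2 output: y = -1×0 + -1×0 + 0 = 0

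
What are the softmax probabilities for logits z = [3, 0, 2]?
p = [0.7054, 0.0351, 0.2595]

exp(z) = [20.09, 1, 7.389]
Sum = 28.47
p = [0.7054, 0.0351, 0.2595]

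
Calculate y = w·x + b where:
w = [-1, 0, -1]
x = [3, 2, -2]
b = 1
y = 0

y = (-1)(3) + (0)(2) + (-1)(-2) + 1 = 0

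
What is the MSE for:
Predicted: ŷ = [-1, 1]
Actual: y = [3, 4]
MSE = 12.5

MSE = (1/2)((-1-3)² + (1-4)²) = (1/2)(16 + 9) = 12.5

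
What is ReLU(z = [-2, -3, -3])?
h = [0, 0, 0]

ReLU applied element-wise: max(0,-2)=0, max(0,-3)=0, max(0,-3)=0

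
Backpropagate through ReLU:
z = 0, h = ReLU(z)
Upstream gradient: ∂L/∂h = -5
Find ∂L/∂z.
∂L/∂z = 0

h = ReLU(0) = 0
At z = 0: ∂h/∂z = 0 (by convention)
∂L/∂z = ∂L/∂h · ∂h/∂z = -5 × 0 = 0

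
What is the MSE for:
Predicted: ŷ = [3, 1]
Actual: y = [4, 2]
MSE = 1

MSE = (1/2)((3-4)² + (1-2)²) = (1/2)(1 + 1) = 1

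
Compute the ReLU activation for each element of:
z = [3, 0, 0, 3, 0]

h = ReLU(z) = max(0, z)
h = [3, 0, 0, 3, 0]

ReLU applied element-wise: max(0,3)=3, max(0,0)=0, max(0,0)=0, max(0,3)=3, max(0,0)=0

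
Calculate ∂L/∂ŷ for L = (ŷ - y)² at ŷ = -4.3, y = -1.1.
∂L/∂ŷ = -6.4

∂L/∂ŷ = 2(ŷ - y) = 2(-4.3 - -1.1) = 2(-3.2) = -6.4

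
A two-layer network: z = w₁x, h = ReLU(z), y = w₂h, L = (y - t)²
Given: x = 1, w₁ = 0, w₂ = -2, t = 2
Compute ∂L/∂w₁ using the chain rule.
∂L/∂w₁ = 0

Forward pass:
z = w₁x = 0×1 = 0
h = ReLU(0) = 0
y = w₂h = -2×0 = 0

Backward pass:
∂L/∂y = 2(y - t) = 2(0 - 2) = -4
∂y/∂h = w₂ = -2
∂h/∂z = 0 (ReLU derivative)
∂z/∂w₁ = x = 1

∂L/∂w₁ = -4 × -2 × 0 × 1 = 0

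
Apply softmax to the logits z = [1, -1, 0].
p = [0.6652, 0.09, 0.2447]

exp(z) = [2.718, 0.3679, 1]
Sum = 4.086
p = [0.6652, 0.09, 0.2447]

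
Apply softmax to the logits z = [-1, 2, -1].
p = [0.0453, 0.9094, 0.0453]

exp(z) = [0.3679, 7.389, 0.3679]
Sum = 8.125
p = [0.0453, 0.9094, 0.0453]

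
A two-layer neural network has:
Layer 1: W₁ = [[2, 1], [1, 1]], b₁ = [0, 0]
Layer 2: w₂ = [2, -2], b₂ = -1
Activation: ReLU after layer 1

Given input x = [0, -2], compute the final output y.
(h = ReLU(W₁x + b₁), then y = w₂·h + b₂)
y = -1

Layer 1 pre-activation: z₁ = [-2, -2]
After ReLU: h = [0, 0]
Layer 2 output: y = 2×0 + -2×0 + -1 = -1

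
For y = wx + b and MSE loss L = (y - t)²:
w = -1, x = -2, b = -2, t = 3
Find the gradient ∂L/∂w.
∂L/∂w = 12

y = wx + b = (-1)(-2) + -2 = 0
∂L/∂y = 2(y - t) = 2(0 - 3) = -6
∂y/∂w = x = -2
∂L/∂w = ∂L/∂y · ∂y/∂w = -6 × -2 = 12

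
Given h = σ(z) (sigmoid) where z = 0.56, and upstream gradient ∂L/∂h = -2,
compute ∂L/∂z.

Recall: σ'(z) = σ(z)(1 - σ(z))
∂L/∂z = -0.4628

σ(0.56) = 0.6365
σ'(0.56) = σ(0.56)(1 - σ(0.56)) = 0.6365 × 0.3635 = 0.2314
∂L/∂z = ∂L/∂h · σ'(z) = -2 × 0.2314 = -0.4628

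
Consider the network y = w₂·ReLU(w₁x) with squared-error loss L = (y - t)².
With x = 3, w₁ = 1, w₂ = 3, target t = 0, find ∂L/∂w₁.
∂L/∂w₁ = 162

Forward pass:
z = w₁x = 1×3 = 3
h = ReLU(3) = 3
y = w₂h = 3×3 = 9

Backward pass:
∂L/∂y = 2(y - t) = 2(9 - 0) = 18
∂y/∂h = w₂ = 3
∂h/∂z = 1 (ReLU derivative)
∂z/∂w₁ = x = 3

∂L/∂w₁ = 18 × 3 × 1 × 3 = 162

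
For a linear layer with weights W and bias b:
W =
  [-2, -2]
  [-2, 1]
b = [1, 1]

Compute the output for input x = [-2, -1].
y = [7, 4]

Wx = [-2×-2 + -2×-1, -2×-2 + 1×-1]
   = [6, 3]
y = Wx + b = [6 + 1, 3 + 1] = [7, 4]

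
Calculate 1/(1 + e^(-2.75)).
0.9399

sigmoid(2.75) = 1/(1 + e^(-2.75)) = 1/(1 + 0.06393) = 0.9399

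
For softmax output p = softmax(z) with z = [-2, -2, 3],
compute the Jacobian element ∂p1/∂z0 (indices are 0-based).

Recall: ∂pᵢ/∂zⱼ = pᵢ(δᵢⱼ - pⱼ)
∂p1/∂z0 = -4.42e-05

p = softmax(z) = [0.006648, 0.006648, 0.9867]
p1 = 0.006648, p0 = 0.006648

∂p1/∂z0 = -p1 × p0 = -0.006648 × 0.006648 = -4.42e-05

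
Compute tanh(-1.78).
-0.9447

tanh(-1.78) = (e^(-1.78) - e^(1.78))/(e^(-1.78) + e^(1.78)) = -0.9447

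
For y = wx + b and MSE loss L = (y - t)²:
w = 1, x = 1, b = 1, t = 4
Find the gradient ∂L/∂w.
∂L/∂w = -4

y = wx + b = (1)(1) + 1 = 2
∂L/∂y = 2(y - t) = 2(2 - 4) = -4
∂y/∂w = x = 1
∂L/∂w = ∂L/∂y · ∂y/∂w = -4 × 1 = -4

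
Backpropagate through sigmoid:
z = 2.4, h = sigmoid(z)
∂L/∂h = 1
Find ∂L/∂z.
∂L/∂z = 0.07625

σ(2.4) = 0.9168
σ'(2.4) = σ(2.4)(1 - σ(2.4)) = 0.9168 × 0.08317 = 0.07625
∂L/∂z = ∂L/∂h · σ'(z) = 1 × 0.07625 = 0.07625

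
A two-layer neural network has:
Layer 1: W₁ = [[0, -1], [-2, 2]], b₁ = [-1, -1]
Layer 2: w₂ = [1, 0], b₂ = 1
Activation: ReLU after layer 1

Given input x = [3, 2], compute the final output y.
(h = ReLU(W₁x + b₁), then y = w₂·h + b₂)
y = 1

Layer 1 pre-activation: z₁ = [-3, -3]
After ReLU: h = [0, 0]
Layer 2 output: y = 1×0 + 0×0 + 1 = 1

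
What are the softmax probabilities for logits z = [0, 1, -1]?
p = [0.2447, 0.6652, 0.09]

exp(z) = [1, 2.718, 0.3679]
Sum = 4.086
p = [0.2447, 0.6652, 0.09]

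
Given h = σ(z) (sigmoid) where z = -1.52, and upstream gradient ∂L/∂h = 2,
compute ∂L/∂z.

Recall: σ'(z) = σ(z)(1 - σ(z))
∂L/∂z = 0.2945

σ(-1.52) = 0.1795
σ'(-1.52) = σ(-1.52)(1 - σ(-1.52)) = 0.1795 × 0.8205 = 0.1473
∂L/∂z = ∂L/∂h · σ'(z) = 2 × 0.1473 = 0.2945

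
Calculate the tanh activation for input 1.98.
0.9626

tanh(1.98) = (e^(1.98) - e^(-1.98))/(e^(1.98) + e^(-1.98)) = 0.9626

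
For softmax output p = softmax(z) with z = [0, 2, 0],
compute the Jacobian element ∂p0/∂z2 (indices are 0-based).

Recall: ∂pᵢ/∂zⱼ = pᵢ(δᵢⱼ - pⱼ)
∂p0/∂z2 = -0.01134

p = softmax(z) = [0.1065, 0.787, 0.1065]
p0 = 0.1065, p2 = 0.1065

∂p0/∂z2 = -p0 × p2 = -0.1065 × 0.1065 = -0.01134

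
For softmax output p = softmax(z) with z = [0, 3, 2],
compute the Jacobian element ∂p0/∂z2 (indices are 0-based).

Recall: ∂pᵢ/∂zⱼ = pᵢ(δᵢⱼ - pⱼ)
∂p0/∂z2 = -0.009113

p = softmax(z) = [0.03512, 0.7054, 0.2595]
p0 = 0.03512, p2 = 0.2595

∂p0/∂z2 = -p0 × p2 = -0.03512 × 0.2595 = -0.009113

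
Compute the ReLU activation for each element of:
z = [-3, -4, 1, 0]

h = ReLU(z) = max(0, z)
h = [0, 0, 1, 0]

ReLU applied element-wise: max(0,-3)=0, max(0,-4)=0, max(0,1)=1, max(0,0)=0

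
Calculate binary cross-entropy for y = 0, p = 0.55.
L = 0.7985

L = -0·log(0.55) - 1·log(0.45) = -log(0.45) = 0.7985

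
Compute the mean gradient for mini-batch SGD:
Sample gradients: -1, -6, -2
Average gradient = -3

Average = (1/3)(-1 + -6 + -2) = -9/3 = -3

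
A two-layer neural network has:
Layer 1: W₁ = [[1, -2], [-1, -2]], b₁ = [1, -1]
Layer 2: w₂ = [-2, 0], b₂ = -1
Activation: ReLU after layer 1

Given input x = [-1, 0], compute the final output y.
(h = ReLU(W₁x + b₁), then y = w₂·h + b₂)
y = -1

Layer 1 pre-activation: z₁ = [0, 0]
After ReLU: h = [0, 0]
Layer 2 output: y = -2×0 + 0×0 + -1 = -1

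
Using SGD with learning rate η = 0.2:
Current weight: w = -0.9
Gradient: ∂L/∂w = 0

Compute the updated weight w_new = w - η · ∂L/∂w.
w_new = -0.9

w_new = w - η·∂L/∂w = -0.9 - 0.2×(0) = -0.9 - (0) = -0.9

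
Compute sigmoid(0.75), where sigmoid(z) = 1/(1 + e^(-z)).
0.6792

sigmoid(0.75) = 1/(1 + e^(-0.75)) = 1/(1 + 0.4724) = 0.6792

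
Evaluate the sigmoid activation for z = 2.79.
0.9421

sigmoid(2.79) = 1/(1 + e^(-2.79)) = 1/(1 + 0.06142) = 0.9421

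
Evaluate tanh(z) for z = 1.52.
0.9087

tanh(1.52) = (e^(1.52) - e^(-1.52))/(e^(1.52) + e^(-1.52)) = 0.9087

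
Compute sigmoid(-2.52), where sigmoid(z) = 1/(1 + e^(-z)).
0.07447

sigmoid(-2.52) = 1/(1 + e^(2.52)) = 1/(1 + 12.43) = 0.07447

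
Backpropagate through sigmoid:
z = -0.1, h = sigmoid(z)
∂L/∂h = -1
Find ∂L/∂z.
∂L/∂z = -0.2494

σ(-0.1) = 0.475
σ'(-0.1) = σ(-0.1)(1 - σ(-0.1)) = 0.475 × 0.525 = 0.2494
∂L/∂z = ∂L/∂h · σ'(z) = -1 × 0.2494 = -0.2494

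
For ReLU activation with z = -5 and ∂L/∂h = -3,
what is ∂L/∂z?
∂L/∂z = 0

h = ReLU(-5) = 0
Since z < 0: ∂h/∂z = 0
∂L/∂z = ∂L/∂h · ∂h/∂z = -3 × 0 = 0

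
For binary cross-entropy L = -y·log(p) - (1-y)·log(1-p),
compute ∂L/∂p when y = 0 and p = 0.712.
∂L/∂p = 3.472

∂L/∂p = -y/p + (1-y)/(1-p) = 0 + 1/0.288 = 3.472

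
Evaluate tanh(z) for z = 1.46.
0.8977

tanh(1.46) = (e^(1.46) - e^(-1.46))/(e^(1.46) + e^(-1.46)) = 0.8977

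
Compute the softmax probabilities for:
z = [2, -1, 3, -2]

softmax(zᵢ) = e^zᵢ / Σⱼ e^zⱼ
p = [0.2641, 0.0131, 0.7179, 0.0048]

exp(z) = [7.389, 0.3679, 20.09, 0.1353]
Sum = 27.98
p = [0.2641, 0.0131, 0.7179, 0.0048]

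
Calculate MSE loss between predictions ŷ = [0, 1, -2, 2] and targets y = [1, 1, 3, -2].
MSE = 10.5

MSE = (1/4)((0-1)² + (1-1)² + (-2-3)² + (2--2)²) = (1/4)(1 + 0 + 25 + 16) = 10.5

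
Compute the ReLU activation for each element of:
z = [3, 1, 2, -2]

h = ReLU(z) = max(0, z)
h = [3, 1, 2, 0]

ReLU applied element-wise: max(0,3)=3, max(0,1)=1, max(0,2)=2, max(0,-2)=0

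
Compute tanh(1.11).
0.8041

tanh(1.11) = (e^(1.11) - e^(-1.11))/(e^(1.11) + e^(-1.11)) = 0.8041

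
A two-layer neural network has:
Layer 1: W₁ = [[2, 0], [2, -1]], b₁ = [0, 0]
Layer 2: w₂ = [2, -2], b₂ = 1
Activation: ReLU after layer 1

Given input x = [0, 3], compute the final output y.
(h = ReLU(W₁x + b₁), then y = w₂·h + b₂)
y = 1

Layer 1 pre-activation: z₁ = [0, -3]
After ReLU: h = [0, 0]
Layer 2 output: y = 2×0 + -2×0 + 1 = 1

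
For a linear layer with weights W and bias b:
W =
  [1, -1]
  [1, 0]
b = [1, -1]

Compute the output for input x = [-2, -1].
y = [0, -3]

Wx = [1×-2 + -1×-1, 1×-2 + 0×-1]
   = [-1, -2]
y = Wx + b = [-1 + 1, -2 + -1] = [0, -3]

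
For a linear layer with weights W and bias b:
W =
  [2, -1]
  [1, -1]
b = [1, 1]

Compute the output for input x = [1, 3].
y = [0, -1]

Wx = [2×1 + -1×3, 1×1 + -1×3]
   = [-1, -2]
y = Wx + b = [-1 + 1, -2 + 1] = [0, -1]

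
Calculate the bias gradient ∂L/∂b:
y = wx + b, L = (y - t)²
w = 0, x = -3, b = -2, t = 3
∂L/∂b = -10

y = wx + b = (0)(-3) + -2 = -2
∂L/∂y = 2(y - t) = 2(-2 - 3) = -10
∂y/∂b = 1
∂L/∂b = ∂L/∂y · ∂y/∂b = -10 × 1 = -10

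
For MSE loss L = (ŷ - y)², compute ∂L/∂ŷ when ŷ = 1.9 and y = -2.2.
∂L/∂ŷ = 8.2

∂L/∂ŷ = 2(ŷ - y) = 2(1.9 - -2.2) = 2(4.1) = 8.2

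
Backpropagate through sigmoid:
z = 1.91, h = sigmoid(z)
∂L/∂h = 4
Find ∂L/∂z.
∂L/∂z = 0.4494

σ(1.91) = 0.871
σ'(1.91) = σ(1.91)(1 - σ(1.91)) = 0.871 × 0.129 = 0.1123
∂L/∂z = ∂L/∂h · σ'(z) = 4 × 0.1123 = 0.4494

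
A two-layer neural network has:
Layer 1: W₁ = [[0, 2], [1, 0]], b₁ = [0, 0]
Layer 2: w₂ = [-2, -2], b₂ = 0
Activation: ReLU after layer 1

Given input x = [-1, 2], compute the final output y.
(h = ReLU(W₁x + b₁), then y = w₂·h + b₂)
y = -8

Layer 1 pre-activation: z₁ = [4, -1]
After ReLU: h = [4, 0]
Layer 2 output: y = -2×4 + -2×0 + 0 = -8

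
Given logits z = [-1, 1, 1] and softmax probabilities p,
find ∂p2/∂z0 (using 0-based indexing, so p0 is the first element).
∂p2/∂z0 = -0.02968

p = softmax(z) = [0.06338, 0.4683, 0.4683]
p2 = 0.4683, p0 = 0.06338

∂p2/∂z0 = -p2 × p0 = -0.4683 × 0.06338 = -0.02968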